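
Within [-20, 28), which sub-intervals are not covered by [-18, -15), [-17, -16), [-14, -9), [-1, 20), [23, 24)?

Covered (merged): [-18, -15), [-14, -9), [-1, 20), [23, 24).
Complement within [-20, 28): [-20, -18), [-15, -14), [-9, -1), [20, 23), [24, 28).

[-20, -18) ∪ [-15, -14) ∪ [-9, -1) ∪ [20, 23) ∪ [24, 28)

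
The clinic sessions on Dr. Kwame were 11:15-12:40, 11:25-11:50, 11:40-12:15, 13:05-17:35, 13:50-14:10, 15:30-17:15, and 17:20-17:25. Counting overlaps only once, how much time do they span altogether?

5 h 55 min

Merged: 11:15-12:40, 13:05-17:35.
Lengths: 1 h 25 min + 4 h 30 min = 5 h 55 min.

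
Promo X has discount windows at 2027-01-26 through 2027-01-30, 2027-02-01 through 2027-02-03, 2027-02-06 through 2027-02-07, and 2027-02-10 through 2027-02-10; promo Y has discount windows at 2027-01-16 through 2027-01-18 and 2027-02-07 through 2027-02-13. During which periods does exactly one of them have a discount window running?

A \ B = 2027-01-26 through 2027-01-30, 2027-02-01 through 2027-02-03, 2027-02-06 through 2027-02-06.
B \ A = 2027-01-16 through 2027-01-18, 2027-02-08 through 2027-02-09, 2027-02-11 through 2027-02-13.
Union of the two gives the symmetric difference.

2027-01-16 through 2027-01-18, 2027-01-26 through 2027-01-30, 2027-02-01 through 2027-02-03, 2027-02-06 through 2027-02-06, 2027-02-08 through 2027-02-09, 2027-02-11 through 2027-02-13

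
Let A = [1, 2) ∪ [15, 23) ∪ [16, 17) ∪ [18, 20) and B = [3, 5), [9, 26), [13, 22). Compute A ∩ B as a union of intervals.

A, merged: [1, 2), [15, 23).
B, merged: [3, 5), [9, 26).
[1, 2) falls entirely outside B.
[15, 23) overlaps B on [15, 23).

[15, 23)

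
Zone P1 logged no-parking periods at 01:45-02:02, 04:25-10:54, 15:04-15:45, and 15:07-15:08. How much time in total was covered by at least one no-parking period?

Merged: 01:45–02:02, 04:25–10:54, 15:04–15:45.
Lengths: 17 min + 6 h 29 min + 41 min = 7 h 27 min.

7 h 27 min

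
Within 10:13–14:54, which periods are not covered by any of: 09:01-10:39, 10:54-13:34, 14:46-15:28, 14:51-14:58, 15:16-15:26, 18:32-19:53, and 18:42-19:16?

Covered (merged): 09:01-10:39, 10:54-13:34, 14:46-15:28, 18:32-19:53.
Gaps within 10:13-14:54: 10:39-10:54, 13:34-14:46.

10:39-10:54, 13:34-14:46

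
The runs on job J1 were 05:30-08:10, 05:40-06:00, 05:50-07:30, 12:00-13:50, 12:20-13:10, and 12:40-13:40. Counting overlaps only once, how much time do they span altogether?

Merged: 05:30–08:10, 12:00–13:50.
Lengths: 2 h 40 min + 1 h 50 min = 4 h 30 min.

4 h 30 min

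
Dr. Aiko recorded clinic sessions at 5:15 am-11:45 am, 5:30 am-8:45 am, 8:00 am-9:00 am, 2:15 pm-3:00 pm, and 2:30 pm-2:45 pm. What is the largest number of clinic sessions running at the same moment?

At 8:00 am, 3 of the intervals are simultaneously active.
No point has more.

3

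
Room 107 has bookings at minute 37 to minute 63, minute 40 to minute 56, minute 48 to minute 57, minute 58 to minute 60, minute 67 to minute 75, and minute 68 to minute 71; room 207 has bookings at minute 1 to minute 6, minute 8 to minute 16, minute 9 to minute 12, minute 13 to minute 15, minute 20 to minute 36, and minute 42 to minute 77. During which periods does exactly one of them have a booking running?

minute 1 to minute 6, minute 8 to minute 16, minute 20 to minute 36, minute 37 to minute 42, minute 63 to minute 67, minute 75 to minute 77

Merge the first list: minute 37 to minute 63, minute 67 to minute 75.
Merge the second list: minute 1 to minute 6, minute 8 to minute 16, minute 20 to minute 36, minute 42 to minute 77.
A \ B = minute 37 to minute 42.
B \ A = minute 1 to minute 6, minute 8 to minute 16, minute 20 to minute 36, minute 63 to minute 67, minute 75 to minute 77.
Union of the two gives the symmetric difference.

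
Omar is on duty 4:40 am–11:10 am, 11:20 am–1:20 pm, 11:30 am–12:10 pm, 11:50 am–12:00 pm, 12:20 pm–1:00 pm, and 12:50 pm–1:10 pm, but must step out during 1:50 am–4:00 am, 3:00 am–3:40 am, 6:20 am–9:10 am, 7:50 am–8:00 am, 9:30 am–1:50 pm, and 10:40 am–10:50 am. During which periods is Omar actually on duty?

Merge the first list: 4:40 am–11:10 am, 11:20 am–1:20 pm.
Merge the second list: 1:50 am–4:00 am, 6:20 am–9:10 am, 9:30 am–1:50 pm.
4:40 am–11:10 am minus B → 4:40 am–6:20 am, 9:10 am–9:30 am.
11:20 am–1:20 pm: fully covered by B → removed.

4:40 am–6:20 am, 9:10 am–9:30 am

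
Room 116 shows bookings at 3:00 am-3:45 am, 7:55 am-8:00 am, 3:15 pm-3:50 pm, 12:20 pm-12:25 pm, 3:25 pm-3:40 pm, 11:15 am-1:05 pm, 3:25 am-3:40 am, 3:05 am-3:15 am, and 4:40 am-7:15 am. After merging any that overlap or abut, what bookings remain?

Sort by start: 3:00 am–3:45 am, 3:05 am–3:15 am, 3:25 am–3:40 am, 4:40 am–7:15 am, 7:55 am–8:00 am, 11:15 am–1:05 pm, 12:20 pm–12:25 pm, 3:15 pm–3:50 pm, 3:25 pm–3:40 pm.
3:05 am–3:15 am overlaps/touches 3:00 am–3:45 am → extend to 3:00 am–3:45 am.
3:25 am–3:40 am overlaps/touches 3:00 am–3:45 am → extend to 3:00 am–3:45 am.
4:40 am–7:15 am is disjoint → start new block.
7:55 am–8:00 am is disjoint → start new block.
11:15 am–1:05 pm is disjoint → start new block.
12:20 pm–12:25 pm overlaps/touches 11:15 am–1:05 pm → extend to 11:15 am–1:05 pm.
3:15 pm–3:50 pm is disjoint → start new block.
3:25 pm–3:40 pm overlaps/touches 3:15 pm–3:50 pm → extend to 3:15 pm–3:50 pm.

3:00 am–3:45 am, 4:40 am–7:15 am, 7:55 am–8:00 am, 11:15 am–1:05 pm, 3:15 pm–3:50 pm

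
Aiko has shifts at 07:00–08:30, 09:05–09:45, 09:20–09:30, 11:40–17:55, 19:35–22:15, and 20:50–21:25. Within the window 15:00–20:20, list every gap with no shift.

Covered (merged): 07:00-08:30, 09:05-09:45, 11:40-17:55, 19:35-22:15.
Gaps within 15:00-20:20: 17:55-19:35.

17:55-19:35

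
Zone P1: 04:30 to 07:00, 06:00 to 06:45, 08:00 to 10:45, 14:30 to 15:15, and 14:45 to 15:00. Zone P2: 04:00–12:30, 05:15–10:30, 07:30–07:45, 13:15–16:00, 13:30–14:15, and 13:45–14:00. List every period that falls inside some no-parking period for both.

A, merged: 04:30–07:00, 08:00–10:45, 14:30–15:15.
B, merged: 04:00–12:30, 13:15–16:00.
04:30–07:00 meets the second set on 04:30–07:00.
08:00–10:45 meets the second set on 08:00–10:45.
14:30–15:15 meets the second set on 14:30–15:15.

04:30–07:00, 08:00–10:45, 14:30–15:15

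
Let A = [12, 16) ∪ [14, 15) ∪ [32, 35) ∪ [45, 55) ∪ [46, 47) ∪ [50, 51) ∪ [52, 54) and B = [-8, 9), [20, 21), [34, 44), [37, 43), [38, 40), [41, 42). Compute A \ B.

First set merges to [12, 16), [32, 35), [45, 55).
Second set merges to [-8, 9), [20, 21), [34, 44).
[12, 16): no B overlap → unchanged.
[32, 35) minus B → [32, 34).
[45, 55): no B overlap → unchanged.

[12, 16) ∪ [32, 34) ∪ [45, 55)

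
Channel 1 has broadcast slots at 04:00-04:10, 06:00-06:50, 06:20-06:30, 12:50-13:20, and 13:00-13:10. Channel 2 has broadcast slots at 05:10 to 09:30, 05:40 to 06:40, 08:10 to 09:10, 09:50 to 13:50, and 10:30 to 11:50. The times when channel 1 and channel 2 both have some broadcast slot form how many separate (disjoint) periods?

2

A, merged: 04:00–04:10, 06:00–06:50, 12:50–13:20.
B, merged: 05:10–09:30, 09:50–13:50.
A ∩ B = 06:00–06:50, 12:50–13:20.
That is 2 disjoint pieces.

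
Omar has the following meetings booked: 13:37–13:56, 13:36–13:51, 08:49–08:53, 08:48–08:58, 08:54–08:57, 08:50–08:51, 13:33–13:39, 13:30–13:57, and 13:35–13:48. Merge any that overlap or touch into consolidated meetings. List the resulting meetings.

08:48-08:58, 13:30-13:57

Sort by start: 08:48-08:58, 08:49-08:53, 08:50-08:51, 08:54-08:57, 13:30-13:57, 13:33-13:39, 13:35-13:48, 13:36-13:51, 13:37-13:56.
08:49-08:53 overlaps/touches 08:48-08:58 → extend to 08:48-08:58.
08:50-08:51 overlaps/touches 08:48-08:58 → extend to 08:48-08:58.
08:54-08:57 overlaps/touches 08:48-08:58 → extend to 08:48-08:58.
13:30-13:57 is disjoint → start new block.
13:33-13:39 overlaps/touches 13:30-13:57 → extend to 13:30-13:57.
13:35-13:48 overlaps/touches 13:30-13:57 → extend to 13:30-13:57.
13:36-13:51 overlaps/touches 13:30-13:57 → extend to 13:30-13:57.
13:37-13:56 overlaps/touches 13:30-13:57 → extend to 13:30-13:57.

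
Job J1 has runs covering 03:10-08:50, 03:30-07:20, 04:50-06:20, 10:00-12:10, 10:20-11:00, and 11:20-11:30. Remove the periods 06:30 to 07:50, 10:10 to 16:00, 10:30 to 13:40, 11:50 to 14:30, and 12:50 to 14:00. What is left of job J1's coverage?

03:10-06:30, 07:50-08:50, 10:00-10:10

First set merges to 03:10-08:50, 10:00-12:10.
Second set merges to 06:30-07:50, 10:10-16:00.
03:10-08:50 minus B → 03:10-06:30, 07:50-08:50.
10:00-12:10 minus B → 10:00-10:10.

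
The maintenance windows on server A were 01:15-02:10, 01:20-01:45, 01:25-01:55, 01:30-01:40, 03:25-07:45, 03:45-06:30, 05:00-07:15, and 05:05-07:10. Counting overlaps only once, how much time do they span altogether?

Merged: 01:15–02:10, 03:25–07:45.
Lengths: 55 min + 4 h 20 min = 5 h 15 min.

5 h 15 min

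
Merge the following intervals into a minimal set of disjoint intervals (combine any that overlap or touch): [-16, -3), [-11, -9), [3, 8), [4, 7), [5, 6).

[-11, -9) overlaps/touches [-16, -3) → extend to [-16, -3).
[3, 8) is disjoint → start new block.
[4, 7) overlaps/touches [3, 8) → extend to [3, 8).
[5, 6) overlaps/touches [3, 8) → extend to [3, 8).

[-16, -3) ∪ [3, 8)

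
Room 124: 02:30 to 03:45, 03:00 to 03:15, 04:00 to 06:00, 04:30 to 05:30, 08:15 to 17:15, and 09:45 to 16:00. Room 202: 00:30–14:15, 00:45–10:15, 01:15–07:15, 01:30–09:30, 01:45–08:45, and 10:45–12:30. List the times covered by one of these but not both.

00:30-02:30, 03:45-04:00, 06:00-08:15, 14:15-17:15

First set merges to 02:30-03:45, 04:00-06:00, 08:15-17:15.
Second set merges to 00:30-14:15.
Only in the first: 14:15-17:15.
Only in the second: 00:30-02:30, 03:45-04:00, 06:00-08:15.
Together these are the periods covered by exactly one.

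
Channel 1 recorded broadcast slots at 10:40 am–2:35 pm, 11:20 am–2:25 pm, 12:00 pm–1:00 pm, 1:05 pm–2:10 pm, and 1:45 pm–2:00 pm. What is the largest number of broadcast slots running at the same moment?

Walk the sorted start/end points keeping a running depth.
The depth first hits 4 at 1:45 pm.

4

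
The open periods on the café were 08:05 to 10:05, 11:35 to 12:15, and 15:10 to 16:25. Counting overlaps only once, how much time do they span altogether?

Merged: 08:05-10:05, 11:35-12:15, 15:10-16:25.
Lengths: 2 h + 40 min + 1 h 15 min = 3 h 55 min.

3 h 55 min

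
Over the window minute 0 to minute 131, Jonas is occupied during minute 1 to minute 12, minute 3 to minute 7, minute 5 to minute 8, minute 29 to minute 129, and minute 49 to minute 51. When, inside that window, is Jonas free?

minute 0 to minute 1, minute 12 to minute 29, minute 129 to minute 131

After merging, the occupied span is minute 1 to minute 12, minute 29 to minute 129.
Gaps within minute 0 to minute 131: minute 0 to minute 1, minute 12 to minute 29, minute 129 to minute 131.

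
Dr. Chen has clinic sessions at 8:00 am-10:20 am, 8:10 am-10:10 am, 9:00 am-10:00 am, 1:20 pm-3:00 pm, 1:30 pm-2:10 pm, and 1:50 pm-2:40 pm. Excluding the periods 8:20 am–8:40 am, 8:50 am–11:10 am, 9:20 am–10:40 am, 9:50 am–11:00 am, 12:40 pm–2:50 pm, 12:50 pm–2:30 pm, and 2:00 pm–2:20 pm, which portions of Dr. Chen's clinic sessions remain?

Merge the first list: 8:00 am-10:20 am, 1:20 pm-3:00 pm.
Merge the second list: 8:20 am-8:40 am, 8:50 am-11:10 am, 12:40 pm-2:50 pm.
8:00 am-10:20 am \ B = 8:00 am-8:20 am, 8:40 am-8:50 am.
1:20 pm-3:00 pm \ B = 2:50 pm-3:00 pm.

8:00 am-8:20 am, 8:40 am-8:50 am, 2:50 pm-3:00 pm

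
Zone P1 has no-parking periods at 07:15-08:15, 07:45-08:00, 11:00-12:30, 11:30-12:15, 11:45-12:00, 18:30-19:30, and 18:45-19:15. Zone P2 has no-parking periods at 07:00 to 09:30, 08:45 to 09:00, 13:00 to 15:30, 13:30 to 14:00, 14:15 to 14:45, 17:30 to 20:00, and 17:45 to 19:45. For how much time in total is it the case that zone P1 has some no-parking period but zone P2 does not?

1 h 30 min

Merge the first list: 07:15–08:15, 11:00–12:30, 18:30–19:30.
Merge the second list: 07:00–09:30, 13:00–15:30, 17:30–20:00.
A \ B = 11:00–12:30.
Total: 1 h 30 min.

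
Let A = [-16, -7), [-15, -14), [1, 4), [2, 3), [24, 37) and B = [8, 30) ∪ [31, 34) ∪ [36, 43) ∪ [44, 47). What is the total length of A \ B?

15

Merge the first list: [-16, -7), [1, 4), [24, 37).
A \ B = [-16, -7), [1, 4), [30, 31), [34, 36).
Total: 9 + 3 + 1 + 2 = 15.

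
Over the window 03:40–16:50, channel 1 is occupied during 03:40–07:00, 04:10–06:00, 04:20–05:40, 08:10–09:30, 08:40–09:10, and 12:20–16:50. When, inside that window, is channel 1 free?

07:00-08:10, 09:30-12:20

The merged coverage is 03:40-07:00, 08:10-09:30, 12:20-16:50.
Gaps within 03:40-16:50: 07:00-08:10, 09:30-12:20.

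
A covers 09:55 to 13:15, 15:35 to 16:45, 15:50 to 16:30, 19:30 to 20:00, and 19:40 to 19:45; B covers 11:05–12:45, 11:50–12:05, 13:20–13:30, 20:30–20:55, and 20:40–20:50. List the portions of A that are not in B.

09:55–11:05, 12:45–13:15, 15:35–16:45, 19:30–20:00

First set merges to 09:55–13:15, 15:35–16:45, 19:30–20:00.
Second set merges to 11:05–12:45, 13:20–13:30, 20:30–20:55.
09:55–13:15 minus B → 09:55–11:05, 12:45–13:15.
15:35–16:45: no B overlap → unchanged.
19:30–20:00: no B overlap → unchanged.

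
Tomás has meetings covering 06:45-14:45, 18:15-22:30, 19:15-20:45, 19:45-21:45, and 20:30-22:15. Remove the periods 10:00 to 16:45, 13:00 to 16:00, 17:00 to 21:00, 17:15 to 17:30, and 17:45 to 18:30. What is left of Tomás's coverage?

Merge the first list: 06:45–14:45, 18:15–22:30.
Merge the second list: 10:00–16:45, 17:00–21:00.
06:45–14:45 with B removed leaves 06:45–10:00.
18:15–22:30 with B removed leaves 21:00–22:30.

06:45–10:00, 21:00–22:30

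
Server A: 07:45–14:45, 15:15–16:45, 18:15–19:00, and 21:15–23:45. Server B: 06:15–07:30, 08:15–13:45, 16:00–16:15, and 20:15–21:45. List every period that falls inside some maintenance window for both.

07:45–14:45 ∩ B → 08:15–13:45.
15:15–16:45 ∩ B → 16:00–16:15.
18:15–19:00 meets no B interval.
21:15–23:45 ∩ B → 21:15–21:45.

08:15–13:45, 16:00–16:15, 21:15–21:45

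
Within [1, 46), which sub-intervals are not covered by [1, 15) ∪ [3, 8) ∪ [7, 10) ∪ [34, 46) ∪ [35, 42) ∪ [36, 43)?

[15, 34)

After merging, the occupied span is [1, 15), [34, 46).
Complement within [1, 46): [15, 34).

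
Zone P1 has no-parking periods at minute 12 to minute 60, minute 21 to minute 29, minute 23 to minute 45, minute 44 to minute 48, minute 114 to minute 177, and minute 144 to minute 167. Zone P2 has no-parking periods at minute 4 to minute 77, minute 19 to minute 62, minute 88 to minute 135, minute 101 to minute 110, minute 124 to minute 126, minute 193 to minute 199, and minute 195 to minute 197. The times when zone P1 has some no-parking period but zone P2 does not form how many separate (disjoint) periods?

Merge the first list: minute 12 to minute 60, minute 114 to minute 177.
Merge the second list: minute 4 to minute 77, minute 88 to minute 135, minute 193 to minute 199.
A \ B = minute 135 to minute 177.
That is 1 disjoint piece.

1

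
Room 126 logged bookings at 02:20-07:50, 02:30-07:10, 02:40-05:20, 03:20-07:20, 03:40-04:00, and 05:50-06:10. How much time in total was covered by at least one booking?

Merged: 02:20–07:50.
Length: 5 h 30 min.

5 h 30 min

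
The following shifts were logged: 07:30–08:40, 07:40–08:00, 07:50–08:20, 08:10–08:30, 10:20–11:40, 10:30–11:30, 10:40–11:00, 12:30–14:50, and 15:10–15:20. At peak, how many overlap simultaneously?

Walk the sorted start/end points keeping a running depth.
The depth first hits 3 at 07:50.

3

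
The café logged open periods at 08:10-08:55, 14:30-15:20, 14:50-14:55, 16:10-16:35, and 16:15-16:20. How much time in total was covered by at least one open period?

2 h

Merged: 08:10–08:55, 14:30–15:20, 16:10–16:35.
Lengths: 45 min + 50 min + 25 min = 2 h.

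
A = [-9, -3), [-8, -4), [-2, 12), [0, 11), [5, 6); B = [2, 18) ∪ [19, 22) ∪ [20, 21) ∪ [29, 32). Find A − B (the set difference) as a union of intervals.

Merge the first list: [-9, -3), [-2, 12).
Merge the second list: [2, 18), [19, 22), [29, 32).
[-9, -3): nothing removed.
[-2, 12) \ B = [-2, 2).

[-9, -3) ∪ [-2, 2)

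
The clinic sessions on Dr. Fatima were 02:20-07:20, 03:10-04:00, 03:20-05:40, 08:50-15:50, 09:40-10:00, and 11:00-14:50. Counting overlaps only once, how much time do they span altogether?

12 h

Merged: 02:20–07:20, 08:50–15:50.
Lengths: 5 h + 7 h = 12 h.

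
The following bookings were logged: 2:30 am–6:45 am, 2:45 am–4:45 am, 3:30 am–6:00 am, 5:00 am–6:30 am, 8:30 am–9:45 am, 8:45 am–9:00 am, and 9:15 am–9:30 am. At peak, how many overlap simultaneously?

3

Sweep endpoints in order; track running count of active intervals.
Peak of 3 reached at 3:30 am.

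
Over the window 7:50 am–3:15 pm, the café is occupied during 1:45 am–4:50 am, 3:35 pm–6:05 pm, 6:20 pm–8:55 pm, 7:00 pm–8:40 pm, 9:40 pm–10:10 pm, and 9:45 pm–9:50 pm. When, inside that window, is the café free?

7:50 am–3:15 pm

After merging, the occupied span is 1:45 am–4:50 am, 3:35 pm–6:05 pm, 6:20 pm–8:55 pm, 9:40 pm–10:10 pm.
Complement within 7:50 am–3:15 pm: 7:50 am–3:15 pm.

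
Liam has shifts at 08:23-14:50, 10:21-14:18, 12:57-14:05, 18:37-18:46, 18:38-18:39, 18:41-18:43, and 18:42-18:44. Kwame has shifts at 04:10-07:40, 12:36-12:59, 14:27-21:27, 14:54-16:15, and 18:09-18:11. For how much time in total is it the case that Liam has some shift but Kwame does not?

5 h 41 min

A, merged: 08:23-14:50, 18:37-18:46.
B, merged: 04:10-07:40, 12:36-12:59, 14:27-21:27.
A \ B = 08:23-12:36, 12:59-14:27.
Total: 4 h 13 min + 1 h 28 min = 5 h 41 min.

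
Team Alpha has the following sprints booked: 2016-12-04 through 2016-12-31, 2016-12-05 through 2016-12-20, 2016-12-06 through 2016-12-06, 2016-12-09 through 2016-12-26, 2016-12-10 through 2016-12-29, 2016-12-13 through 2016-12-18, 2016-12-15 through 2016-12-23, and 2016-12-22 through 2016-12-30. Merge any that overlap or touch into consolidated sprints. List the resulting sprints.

2016-12-04 through 2016-12-31

2016-12-05 through 2016-12-20 overlaps/touches 2016-12-04 through 2016-12-31 → extend to 2016-12-04 through 2016-12-31.
2016-12-06 through 2016-12-06 overlaps/touches 2016-12-04 through 2016-12-31 → extend to 2016-12-04 through 2016-12-31.
2016-12-09 through 2016-12-26 overlaps/touches 2016-12-04 through 2016-12-31 → extend to 2016-12-04 through 2016-12-31.
2016-12-10 through 2016-12-29 overlaps/touches 2016-12-04 through 2016-12-31 → extend to 2016-12-04 through 2016-12-31.
2016-12-13 through 2016-12-18 overlaps/touches 2016-12-04 through 2016-12-31 → extend to 2016-12-04 through 2016-12-31.
2016-12-15 through 2016-12-23 overlaps/touches 2016-12-04 through 2016-12-31 → extend to 2016-12-04 through 2016-12-31.
2016-12-22 through 2016-12-30 overlaps/touches 2016-12-04 through 2016-12-31 → extend to 2016-12-04 through 2016-12-31.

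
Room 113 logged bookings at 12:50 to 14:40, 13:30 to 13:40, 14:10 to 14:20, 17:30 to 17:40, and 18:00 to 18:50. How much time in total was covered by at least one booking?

Merged: 12:50–14:40, 17:30–17:40, 18:00–18:50.
Lengths: 1 h 50 min + 10 min + 50 min = 2 h 50 min.

2 h 50 min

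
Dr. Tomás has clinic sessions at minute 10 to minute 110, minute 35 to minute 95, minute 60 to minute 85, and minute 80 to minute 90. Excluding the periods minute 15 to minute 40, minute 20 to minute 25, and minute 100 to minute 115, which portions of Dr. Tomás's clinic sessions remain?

minute 10 to minute 15, minute 40 to minute 100

First set merges to minute 10 to minute 110.
Second set merges to minute 15 to minute 40, minute 100 to minute 115.
minute 10 to minute 110 with B removed leaves minute 10 to minute 15, minute 40 to minute 100.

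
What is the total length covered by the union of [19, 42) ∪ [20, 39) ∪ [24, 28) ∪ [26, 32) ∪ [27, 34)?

Merged: [19, 42).
Length: 23.

23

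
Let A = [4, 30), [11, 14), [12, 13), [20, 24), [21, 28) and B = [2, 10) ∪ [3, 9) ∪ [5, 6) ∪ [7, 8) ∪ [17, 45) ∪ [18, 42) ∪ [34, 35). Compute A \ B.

Merge the first list: [4, 30).
Merge the second list: [2, 10), [17, 45).
[4, 30) minus B → [10, 17).

[10, 17)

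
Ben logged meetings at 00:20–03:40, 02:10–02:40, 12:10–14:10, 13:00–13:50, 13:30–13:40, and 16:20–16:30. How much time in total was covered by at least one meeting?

Merged: 00:20–03:40, 12:10–14:10, 16:20–16:30.
Lengths: 3 h 20 min + 2 h + 10 min = 5 h 30 min.

5 h 30 min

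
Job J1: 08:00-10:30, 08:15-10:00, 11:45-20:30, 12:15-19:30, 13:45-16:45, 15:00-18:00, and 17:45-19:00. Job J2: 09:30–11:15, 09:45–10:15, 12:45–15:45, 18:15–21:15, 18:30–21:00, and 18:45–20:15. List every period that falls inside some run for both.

09:30–10:30, 12:45–15:45, 18:15–20:30

A, merged: 08:00–10:30, 11:45–20:30.
B, merged: 09:30–11:15, 12:45–15:45, 18:15–21:15.
08:00–10:30 overlaps B on 09:30–10:30.
11:45–20:30 overlaps B on 12:45–15:45, 18:15–20:30.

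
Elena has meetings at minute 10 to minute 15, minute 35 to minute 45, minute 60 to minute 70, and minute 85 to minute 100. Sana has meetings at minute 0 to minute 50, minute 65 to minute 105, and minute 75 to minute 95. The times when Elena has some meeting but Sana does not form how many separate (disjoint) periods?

Merge the second list: minute 0 to minute 50, minute 65 to minute 105.
A \ B = minute 60 to minute 65.
That is 1 disjoint piece.

1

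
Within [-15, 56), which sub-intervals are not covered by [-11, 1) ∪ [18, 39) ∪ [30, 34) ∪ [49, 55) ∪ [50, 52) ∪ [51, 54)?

[-15, -11) ∪ [1, 18) ∪ [39, 49) ∪ [55, 56)

Covered (merged): [-11, 1), [18, 39), [49, 55).
Uncovered inside [-15, 56): [-15, -11), [1, 18), [39, 49), [55, 56).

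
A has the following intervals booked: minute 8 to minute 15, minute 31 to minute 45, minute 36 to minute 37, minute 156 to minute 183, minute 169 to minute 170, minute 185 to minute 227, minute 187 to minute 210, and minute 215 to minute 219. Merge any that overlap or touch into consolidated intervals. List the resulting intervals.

minute 8 to minute 15, minute 31 to minute 45, minute 156 to minute 183, minute 185 to minute 227

minute 31 to minute 45 is disjoint → start new block.
minute 36 to minute 37 overlaps/touches minute 31 to minute 45 → extend to minute 31 to minute 45.
minute 156 to minute 183 is disjoint → start new block.
minute 169 to minute 170 overlaps/touches minute 156 to minute 183 → extend to minute 156 to minute 183.
minute 185 to minute 227 is disjoint → start new block.
minute 187 to minute 210 overlaps/touches minute 185 to minute 227 → extend to minute 185 to minute 227.
minute 215 to minute 219 overlaps/touches minute 185 to minute 227 → extend to minute 185 to minute 227.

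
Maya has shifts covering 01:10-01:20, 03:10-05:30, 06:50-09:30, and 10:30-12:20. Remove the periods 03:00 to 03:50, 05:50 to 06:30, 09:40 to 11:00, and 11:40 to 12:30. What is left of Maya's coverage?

01:10–01:20 is untouched.
03:10–05:30 with B removed leaves 03:50–05:30.
06:50–09:30 is untouched.
10:30–12:20 with B removed leaves 11:00–11:40.

01:10–01:20, 03:50–05:30, 06:50–09:30, 11:00–11:40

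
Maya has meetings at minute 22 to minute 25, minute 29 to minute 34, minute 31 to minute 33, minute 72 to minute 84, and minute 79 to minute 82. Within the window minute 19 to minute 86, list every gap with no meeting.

minute 19 to minute 22, minute 25 to minute 29, minute 34 to minute 72, minute 84 to minute 86

Covered (merged): minute 22 to minute 25, minute 29 to minute 34, minute 72 to minute 84.
Uncovered inside minute 19 to minute 86: minute 19 to minute 22, minute 25 to minute 29, minute 34 to minute 72, minute 84 to minute 86.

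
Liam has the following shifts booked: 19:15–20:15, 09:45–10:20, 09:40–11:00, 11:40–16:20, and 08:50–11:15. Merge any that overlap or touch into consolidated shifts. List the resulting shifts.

Sort by start: 08:50–11:15, 09:40–11:00, 09:45–10:20, 11:40–16:20, 19:15–20:15.
09:40–11:00 overlaps/touches 08:50–11:15 → extend to 08:50–11:15.
09:45–10:20 overlaps/touches 08:50–11:15 → extend to 08:50–11:15.
11:40–16:20 is disjoint → start new block.
19:15–20:15 is disjoint → start new block.

08:50–11:15, 11:40–16:20, 19:15–20:15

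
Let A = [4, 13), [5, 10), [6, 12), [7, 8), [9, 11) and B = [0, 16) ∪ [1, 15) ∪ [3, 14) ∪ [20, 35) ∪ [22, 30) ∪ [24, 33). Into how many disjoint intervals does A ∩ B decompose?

1

Merge the first list: [4, 13).
Merge the second list: [0, 16), [20, 35).
A ∩ B = [4, 13).
That is 1 disjoint piece.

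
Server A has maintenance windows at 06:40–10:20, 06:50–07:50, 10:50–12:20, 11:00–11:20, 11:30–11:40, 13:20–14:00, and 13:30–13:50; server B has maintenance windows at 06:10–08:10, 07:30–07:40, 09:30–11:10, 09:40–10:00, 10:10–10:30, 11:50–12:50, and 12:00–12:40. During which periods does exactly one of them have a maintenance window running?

First set merges to 06:40-10:20, 10:50-12:20, 13:20-14:00.
Second set merges to 06:10-08:10, 09:30-11:10, 11:50-12:50.
A \ B = 08:10-09:30, 11:10-11:50, 13:20-14:00.
B \ A = 06:10-06:40, 10:20-10:50, 12:20-12:50.
Union of the two gives the symmetric difference.

06:10-06:40, 08:10-09:30, 10:20-10:50, 11:10-11:50, 12:20-12:50, 13:20-14:00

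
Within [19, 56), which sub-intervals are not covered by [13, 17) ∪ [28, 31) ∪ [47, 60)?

[19, 28) ∪ [31, 47)

After merging, the occupied span is [13, 17), [28, 31), [47, 60).
Gaps within [19, 56): [19, 28), [31, 47).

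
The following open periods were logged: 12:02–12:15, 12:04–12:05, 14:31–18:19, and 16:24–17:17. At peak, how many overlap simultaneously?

2

Walk the sorted start/end points keeping a running depth.
The depth first hits 2 at 12:04.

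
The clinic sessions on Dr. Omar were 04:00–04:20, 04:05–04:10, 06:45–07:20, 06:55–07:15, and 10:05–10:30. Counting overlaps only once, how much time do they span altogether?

1 h 20 min

Merged: 04:00-04:20, 06:45-07:20, 10:05-10:30.
Lengths: 20 min + 35 min + 25 min = 1 h 20 min.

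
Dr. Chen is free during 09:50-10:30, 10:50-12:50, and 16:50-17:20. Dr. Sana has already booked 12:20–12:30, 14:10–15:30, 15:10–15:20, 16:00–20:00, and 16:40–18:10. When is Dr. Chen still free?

Merge the second list: 12:20–12:30, 14:10–15:30, 16:00–20:00.
09:50–10:30: nothing removed.
10:50–12:50 \ B = 10:50–12:20, 12:30–12:50.
16:50–17:20: entirely removed.

09:50–10:30, 10:50–12:20, 12:30–12:50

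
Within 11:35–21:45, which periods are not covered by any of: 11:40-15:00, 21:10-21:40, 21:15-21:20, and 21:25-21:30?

11:35–11:40, 15:00–21:10, 21:40–21:45

Covered (merged): 11:40–15:00, 21:10–21:40.
Complement within 11:35–21:45: 11:35–11:40, 15:00–21:10, 21:40–21:45.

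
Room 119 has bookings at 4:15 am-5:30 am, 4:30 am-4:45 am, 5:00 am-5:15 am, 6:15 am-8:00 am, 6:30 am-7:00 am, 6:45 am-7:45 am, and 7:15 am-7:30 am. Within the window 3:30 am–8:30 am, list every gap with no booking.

3:30 am–4:15 am, 5:30 am–6:15 am, 8:00 am–8:30 am

The merged coverage is 4:15 am–5:30 am, 6:15 am–8:00 am.
Uncovered inside 3:30 am–8:30 am: 3:30 am–4:15 am, 5:30 am–6:15 am, 8:00 am–8:30 am.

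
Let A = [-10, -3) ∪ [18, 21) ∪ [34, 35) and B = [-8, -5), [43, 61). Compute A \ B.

[-10, -3) with B removed leaves [-10, -8), [-5, -3).
[18, 21) is untouched.
[34, 35) is untouched.

[-10, -8) ∪ [-5, -3) ∪ [18, 21) ∪ [34, 35)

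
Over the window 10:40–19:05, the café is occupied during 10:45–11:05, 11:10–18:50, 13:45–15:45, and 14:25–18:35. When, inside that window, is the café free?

10:40–10:45, 11:05–11:10, 18:50–19:05

The merged coverage is 10:45–11:05, 11:10–18:50.
Gaps within 10:40–19:05: 10:40–10:45, 11:05–11:10, 18:50–19:05.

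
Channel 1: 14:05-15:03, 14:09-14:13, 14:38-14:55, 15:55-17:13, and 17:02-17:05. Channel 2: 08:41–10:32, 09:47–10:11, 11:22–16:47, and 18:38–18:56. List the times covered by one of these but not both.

08:41–10:32, 11:22–14:05, 15:03–15:55, 16:47–17:13, 18:38–18:56

A, merged: 14:05–15:03, 15:55–17:13.
B, merged: 08:41–10:32, 11:22–16:47, 18:38–18:56.
Only in the first: 16:47–17:13.
Only in the second: 08:41–10:32, 11:22–14:05, 15:03–15:55, 18:38–18:56.
Together these are the periods covered by exactly one.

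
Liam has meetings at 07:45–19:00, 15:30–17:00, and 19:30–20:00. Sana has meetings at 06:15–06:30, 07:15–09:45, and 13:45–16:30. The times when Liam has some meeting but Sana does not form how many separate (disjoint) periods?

First set merges to 07:45-19:00, 19:30-20:00.
A \ B = 09:45-13:45, 16:30-19:00, 19:30-20:00.
That is 3 disjoint pieces.

3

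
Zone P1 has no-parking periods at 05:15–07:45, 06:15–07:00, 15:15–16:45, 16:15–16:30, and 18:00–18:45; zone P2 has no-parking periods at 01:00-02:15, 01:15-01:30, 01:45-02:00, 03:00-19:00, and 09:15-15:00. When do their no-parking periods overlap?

05:15-07:45, 15:15-16:45, 18:00-18:45

Merge the first list: 05:15-07:45, 15:15-16:45, 18:00-18:45.
Merge the second list: 01:00-02:15, 03:00-19:00.
05:15-07:45 meets the second set on 05:15-07:45.
15:15-16:45 meets the second set on 15:15-16:45.
18:00-18:45 meets the second set on 18:00-18:45.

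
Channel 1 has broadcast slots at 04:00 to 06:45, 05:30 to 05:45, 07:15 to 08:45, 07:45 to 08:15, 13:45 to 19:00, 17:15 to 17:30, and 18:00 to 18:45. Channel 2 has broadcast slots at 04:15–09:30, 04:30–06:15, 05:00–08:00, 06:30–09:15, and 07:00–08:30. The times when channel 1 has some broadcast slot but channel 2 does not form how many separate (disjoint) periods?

2

Merge the first list: 04:00–06:45, 07:15–08:45, 13:45–19:00.
Merge the second list: 04:15–09:30.
A \ B = 04:00–04:15, 13:45–19:00.
That is 2 disjoint pieces.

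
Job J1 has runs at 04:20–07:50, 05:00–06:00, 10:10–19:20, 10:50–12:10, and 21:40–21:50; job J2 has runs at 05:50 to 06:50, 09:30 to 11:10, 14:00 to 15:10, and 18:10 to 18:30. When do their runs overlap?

05:50-06:50, 10:10-11:10, 14:00-15:10, 18:10-18:30

Merge the first list: 04:20-07:50, 10:10-19:20, 21:40-21:50.
04:20-07:50 meets the second set on 05:50-06:50.
10:10-19:20 meets the second set on 10:10-11:10, 14:00-15:10, 18:10-18:30.
21:40-21:50: no overlap with the second set.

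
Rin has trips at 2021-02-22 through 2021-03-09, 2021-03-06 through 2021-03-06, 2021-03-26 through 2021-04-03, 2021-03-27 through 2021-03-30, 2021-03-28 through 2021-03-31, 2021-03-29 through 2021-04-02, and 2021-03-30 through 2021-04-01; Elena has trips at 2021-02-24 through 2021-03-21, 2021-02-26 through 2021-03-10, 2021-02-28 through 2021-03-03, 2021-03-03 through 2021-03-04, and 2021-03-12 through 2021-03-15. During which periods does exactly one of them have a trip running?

2021-02-22 through 2021-02-23, 2021-03-10 through 2021-03-21, 2021-03-26 through 2021-04-03

Merge the first list: 2021-02-22 through 2021-03-09, 2021-03-26 through 2021-04-03.
Merge the second list: 2021-02-24 through 2021-03-21.
A but not B: 2021-02-22 through 2021-02-23, 2021-03-26 through 2021-04-03.
B but not A: 2021-03-10 through 2021-03-21.
Combining gives A △ B.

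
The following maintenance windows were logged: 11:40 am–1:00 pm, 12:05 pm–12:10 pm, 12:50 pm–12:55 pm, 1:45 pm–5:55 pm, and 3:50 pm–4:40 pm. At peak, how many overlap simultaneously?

Walk the sorted start/end points keeping a running depth.
The depth first hits 2 at 12:05 pm.

2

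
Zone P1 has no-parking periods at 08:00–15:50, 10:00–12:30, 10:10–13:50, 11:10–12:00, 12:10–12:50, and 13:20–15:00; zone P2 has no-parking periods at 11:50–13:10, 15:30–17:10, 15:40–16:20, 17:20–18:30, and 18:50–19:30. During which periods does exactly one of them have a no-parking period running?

Merge the first list: 08:00–15:50.
Merge the second list: 11:50–13:10, 15:30–17:10, 17:20–18:30, 18:50–19:30.
Only in the first: 08:00–11:50, 13:10–15:30.
Only in the second: 15:50–17:10, 17:20–18:30, 18:50–19:30.
Together these are the periods covered by exactly one.

08:00–11:50, 13:10–15:30, 15:50–17:10, 17:20–18:30, 18:50–19:30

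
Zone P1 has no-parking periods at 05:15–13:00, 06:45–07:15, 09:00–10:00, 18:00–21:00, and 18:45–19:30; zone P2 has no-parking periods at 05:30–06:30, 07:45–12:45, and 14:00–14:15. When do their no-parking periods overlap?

First set merges to 05:15–13:00, 18:00–21:00.
05:15–13:00 ∩ B → 05:30–06:30, 07:45–12:45.
18:00–21:00 meets no B interval.

05:30–06:30, 07:45–12:45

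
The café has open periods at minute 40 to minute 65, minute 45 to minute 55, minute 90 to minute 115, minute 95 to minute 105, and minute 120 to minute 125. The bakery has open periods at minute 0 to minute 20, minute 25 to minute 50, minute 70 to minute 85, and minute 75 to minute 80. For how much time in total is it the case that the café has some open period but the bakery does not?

45 minutes

First set merges to minute 40 to minute 65, minute 90 to minute 115, minute 120 to minute 125.
Second set merges to minute 0 to minute 20, minute 25 to minute 50, minute 70 to minute 85.
A \ B = minute 50 to minute 65, minute 90 to minute 115, minute 120 to minute 125.
Total: 15 minutes + 25 minutes + 5 minutes = 45 minutes.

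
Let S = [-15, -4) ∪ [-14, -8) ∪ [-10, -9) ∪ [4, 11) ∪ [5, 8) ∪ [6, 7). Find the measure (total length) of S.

Merged: [-15, -4), [4, 11).
Lengths: 11 + 7 = 18.

18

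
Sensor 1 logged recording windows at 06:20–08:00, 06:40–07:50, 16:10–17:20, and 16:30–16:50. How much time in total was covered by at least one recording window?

Merged: 06:20–08:00, 16:10–17:20.
Lengths: 1 h 40 min + 1 h 10 min = 2 h 50 min.

2 h 50 min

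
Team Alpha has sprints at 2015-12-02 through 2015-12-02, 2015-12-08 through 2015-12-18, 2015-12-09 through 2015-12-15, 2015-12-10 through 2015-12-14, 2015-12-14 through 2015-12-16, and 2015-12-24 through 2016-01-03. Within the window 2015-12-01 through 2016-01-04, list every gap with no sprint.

2015-12-01 through 2015-12-01, 2015-12-03 through 2015-12-07, 2015-12-19 through 2015-12-23, 2016-01-04 through 2016-01-04

The merged coverage is 2015-12-02 through 2015-12-02, 2015-12-08 through 2015-12-18, 2015-12-24 through 2016-01-03.
Uncovered inside 2015-12-01 through 2016-01-04: 2015-12-01 through 2015-12-01, 2015-12-03 through 2015-12-07, 2015-12-19 through 2015-12-23, 2016-01-04 through 2016-01-04.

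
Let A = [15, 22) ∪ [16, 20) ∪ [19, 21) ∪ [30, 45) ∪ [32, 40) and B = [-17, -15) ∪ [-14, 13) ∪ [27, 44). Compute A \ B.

Merge the first list: [15, 22), [30, 45).
[15, 22): nothing removed.
[30, 45) \ B = [44, 45).

[15, 22) ∪ [44, 45)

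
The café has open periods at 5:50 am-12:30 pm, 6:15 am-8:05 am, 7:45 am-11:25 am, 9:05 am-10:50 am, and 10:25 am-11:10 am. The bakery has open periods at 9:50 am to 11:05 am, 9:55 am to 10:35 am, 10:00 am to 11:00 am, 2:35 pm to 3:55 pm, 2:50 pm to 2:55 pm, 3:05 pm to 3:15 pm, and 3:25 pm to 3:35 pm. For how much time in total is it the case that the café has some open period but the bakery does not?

5 h 25 min

A, merged: 5:50 am–12:30 pm.
B, merged: 9:50 am–11:05 am, 2:35 pm–3:55 pm.
A \ B = 5:50 am–9:50 am, 11:05 am–12:30 pm.
Total: 4 h + 1 h 25 min = 5 h 25 min.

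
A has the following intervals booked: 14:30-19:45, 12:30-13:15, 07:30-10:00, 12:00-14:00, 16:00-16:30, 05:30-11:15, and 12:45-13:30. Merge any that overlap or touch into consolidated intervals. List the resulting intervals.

05:30–11:15, 12:00–14:00, 14:30–19:45

Sort by start: 05:30–11:15, 07:30–10:00, 12:00–14:00, 12:30–13:15, 12:45–13:30, 14:30–19:45, 16:00–16:30.
07:30–10:00 overlaps/touches 05:30–11:15 → extend to 05:30–11:15.
12:00–14:00 is disjoint → start new block.
12:30–13:15 overlaps/touches 12:00–14:00 → extend to 12:00–14:00.
12:45–13:30 overlaps/touches 12:00–14:00 → extend to 12:00–14:00.
14:30–19:45 is disjoint → start new block.
16:00–16:30 overlaps/touches 14:30–19:45 → extend to 14:30–19:45.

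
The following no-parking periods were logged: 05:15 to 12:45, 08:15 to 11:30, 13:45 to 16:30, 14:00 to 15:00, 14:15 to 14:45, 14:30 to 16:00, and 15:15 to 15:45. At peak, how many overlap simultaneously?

Sweep endpoints in order; track running count of active intervals.
Peak of 4 reached at 14:30.

4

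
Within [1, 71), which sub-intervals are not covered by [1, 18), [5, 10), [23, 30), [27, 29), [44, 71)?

[18, 23) ∪ [30, 44)

Covered (merged): [1, 18), [23, 30), [44, 71).
Complement within [1, 71): [18, 23), [30, 44).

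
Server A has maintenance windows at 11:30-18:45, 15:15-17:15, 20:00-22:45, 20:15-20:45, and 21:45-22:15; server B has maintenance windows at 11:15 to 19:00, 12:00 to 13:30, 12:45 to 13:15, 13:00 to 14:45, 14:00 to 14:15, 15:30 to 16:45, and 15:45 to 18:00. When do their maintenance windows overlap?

Merge the first list: 11:30–18:45, 20:00–22:45.
Merge the second list: 11:15–19:00.
11:30–18:45 overlaps B on 11:30–18:45.
20:00–22:45 falls entirely outside B.

11:30–18:45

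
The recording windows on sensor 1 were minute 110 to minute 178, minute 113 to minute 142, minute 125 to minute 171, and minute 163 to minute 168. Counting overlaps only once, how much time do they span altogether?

Merged: minute 110 to minute 178.
Length: 68 minutes.

68 minutes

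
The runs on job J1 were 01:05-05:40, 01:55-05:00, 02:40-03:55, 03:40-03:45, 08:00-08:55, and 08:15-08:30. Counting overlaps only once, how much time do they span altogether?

Merged: 01:05–05:40, 08:00–08:55.
Lengths: 4 h 35 min + 55 min = 5 h 30 min.

5 h 30 min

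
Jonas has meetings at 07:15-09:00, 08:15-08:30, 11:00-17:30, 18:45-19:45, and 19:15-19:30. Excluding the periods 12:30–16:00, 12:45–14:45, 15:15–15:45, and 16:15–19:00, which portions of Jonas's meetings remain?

A, merged: 07:15–09:00, 11:00–17:30, 18:45–19:45.
B, merged: 12:30–16:00, 16:15–19:00.
07:15–09:00: no B overlap → unchanged.
11:00–17:30 minus B → 11:00–12:30, 16:00–16:15.
18:45–19:45 minus B → 19:00–19:45.

07:15–09:00, 11:00–12:30, 16:00–16:15, 19:00–19:45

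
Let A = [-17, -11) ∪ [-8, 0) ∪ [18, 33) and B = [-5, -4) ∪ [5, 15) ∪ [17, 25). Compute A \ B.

[-17, -11): no B overlap → unchanged.
[-8, 0) minus B → [-8, -5), [-4, 0).
[18, 33) minus B → [25, 33).

[-17, -11) ∪ [-8, -5) ∪ [-4, 0) ∪ [25, 33)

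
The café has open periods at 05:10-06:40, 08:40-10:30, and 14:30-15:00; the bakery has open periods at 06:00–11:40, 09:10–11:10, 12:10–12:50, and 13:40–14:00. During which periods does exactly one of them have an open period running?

05:10-06:00, 06:40-08:40, 10:30-11:40, 12:10-12:50, 13:40-14:00, 14:30-15:00

Merge the second list: 06:00-11:40, 12:10-12:50, 13:40-14:00.
Only in the first: 05:10-06:00, 14:30-15:00.
Only in the second: 06:40-08:40, 10:30-11:40, 12:10-12:50, 13:40-14:00.
Together these are the periods covered by exactly one.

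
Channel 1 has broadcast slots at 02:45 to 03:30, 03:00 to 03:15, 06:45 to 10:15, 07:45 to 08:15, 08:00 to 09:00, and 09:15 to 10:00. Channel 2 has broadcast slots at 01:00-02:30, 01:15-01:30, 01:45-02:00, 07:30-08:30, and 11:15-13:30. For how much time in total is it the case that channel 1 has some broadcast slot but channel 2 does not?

3 h 15 min

A, merged: 02:45–03:30, 06:45–10:15.
B, merged: 01:00–02:30, 07:30–08:30, 11:15–13:30.
A \ B = 02:45–03:30, 06:45–07:30, 08:30–10:15.
Total: 45 min + 45 min + 1 h 45 min = 3 h 15 min.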